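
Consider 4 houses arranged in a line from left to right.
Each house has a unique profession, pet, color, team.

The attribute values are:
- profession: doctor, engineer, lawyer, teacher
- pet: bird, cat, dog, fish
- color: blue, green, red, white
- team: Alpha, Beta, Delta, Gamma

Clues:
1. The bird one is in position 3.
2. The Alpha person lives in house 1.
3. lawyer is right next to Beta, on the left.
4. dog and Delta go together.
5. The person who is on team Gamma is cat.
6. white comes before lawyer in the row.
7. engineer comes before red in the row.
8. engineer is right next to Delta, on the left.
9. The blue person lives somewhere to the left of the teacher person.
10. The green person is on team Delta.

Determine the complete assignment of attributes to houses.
Solution:

House | Profession | Pet | Color | Team
---------------------------------------
  1   | engineer | fish | white | Alpha
  2   | lawyer | dog | green | Delta
  3   | doctor | bird | blue | Beta
  4   | teacher | cat | red | Gamma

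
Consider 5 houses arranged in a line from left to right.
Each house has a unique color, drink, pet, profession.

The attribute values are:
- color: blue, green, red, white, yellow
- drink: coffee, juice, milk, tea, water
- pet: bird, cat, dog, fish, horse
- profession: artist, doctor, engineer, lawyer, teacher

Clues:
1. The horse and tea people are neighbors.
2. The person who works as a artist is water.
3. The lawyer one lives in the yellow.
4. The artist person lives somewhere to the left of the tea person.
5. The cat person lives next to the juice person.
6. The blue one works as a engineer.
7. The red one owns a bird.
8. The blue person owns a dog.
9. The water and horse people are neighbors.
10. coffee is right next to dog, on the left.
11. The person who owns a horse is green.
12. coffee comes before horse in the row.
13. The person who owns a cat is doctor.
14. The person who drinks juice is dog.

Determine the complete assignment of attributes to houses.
Solution:

House | Color | Drink | Pet | Profession
----------------------------------------
  1   | white | coffee | cat | doctor
  2   | blue | juice | dog | engineer
  3   | red | water | bird | artist
  4   | green | milk | horse | teacher
  5   | yellow | tea | fish | lawyer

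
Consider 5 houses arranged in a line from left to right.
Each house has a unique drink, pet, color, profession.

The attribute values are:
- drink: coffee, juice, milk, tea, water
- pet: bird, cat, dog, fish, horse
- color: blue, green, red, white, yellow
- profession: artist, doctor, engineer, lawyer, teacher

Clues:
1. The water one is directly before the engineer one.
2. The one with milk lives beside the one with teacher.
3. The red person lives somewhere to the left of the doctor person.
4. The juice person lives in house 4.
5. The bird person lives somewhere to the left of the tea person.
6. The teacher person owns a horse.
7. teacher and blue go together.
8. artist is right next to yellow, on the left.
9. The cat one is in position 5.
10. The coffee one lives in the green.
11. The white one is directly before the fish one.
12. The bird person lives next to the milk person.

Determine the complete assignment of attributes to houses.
Solution:

House | Drink | Pet | Color | Profession
----------------------------------------
  1   | water | bird | white | artist
  2   | milk | fish | yellow | engineer
  3   | tea | horse | blue | teacher
  4   | juice | dog | red | lawyer
  5   | coffee | cat | green | doctor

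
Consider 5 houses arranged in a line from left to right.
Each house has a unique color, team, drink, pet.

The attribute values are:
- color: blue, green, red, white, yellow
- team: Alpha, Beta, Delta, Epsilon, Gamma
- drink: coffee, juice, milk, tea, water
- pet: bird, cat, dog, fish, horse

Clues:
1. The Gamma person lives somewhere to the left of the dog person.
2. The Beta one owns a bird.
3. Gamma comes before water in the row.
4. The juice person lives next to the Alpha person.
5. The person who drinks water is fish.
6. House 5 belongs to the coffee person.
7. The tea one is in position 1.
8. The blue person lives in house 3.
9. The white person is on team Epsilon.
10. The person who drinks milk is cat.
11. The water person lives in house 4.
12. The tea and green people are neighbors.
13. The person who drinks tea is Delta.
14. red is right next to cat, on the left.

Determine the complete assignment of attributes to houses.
Solution:

House | Color | Team | Drink | Pet
----------------------------------
  1   | red | Delta | tea | horse
  2   | green | Gamma | milk | cat
  3   | blue | Beta | juice | bird
  4   | yellow | Alpha | water | fish
  5   | white | Epsilon | coffee | dog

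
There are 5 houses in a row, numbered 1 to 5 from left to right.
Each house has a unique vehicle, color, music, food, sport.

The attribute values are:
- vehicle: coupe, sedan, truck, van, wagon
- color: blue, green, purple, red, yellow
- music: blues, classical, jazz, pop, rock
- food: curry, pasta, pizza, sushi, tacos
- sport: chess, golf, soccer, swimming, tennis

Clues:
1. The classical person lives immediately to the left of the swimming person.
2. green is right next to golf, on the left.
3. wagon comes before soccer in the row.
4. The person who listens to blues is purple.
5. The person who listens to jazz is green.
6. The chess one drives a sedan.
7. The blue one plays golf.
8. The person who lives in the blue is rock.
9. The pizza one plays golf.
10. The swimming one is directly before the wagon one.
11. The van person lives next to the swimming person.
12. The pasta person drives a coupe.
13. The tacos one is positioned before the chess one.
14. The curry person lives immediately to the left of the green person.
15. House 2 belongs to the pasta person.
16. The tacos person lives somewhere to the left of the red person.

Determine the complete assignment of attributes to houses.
Solution:

House | Vehicle | Color | Music | Food | Sport
----------------------------------------------
  1   | van | yellow | classical | curry | tennis
  2   | coupe | green | jazz | pasta | swimming
  3   | wagon | blue | rock | pizza | golf
  4   | truck | purple | blues | tacos | soccer
  5   | sedan | red | pop | sushi | chess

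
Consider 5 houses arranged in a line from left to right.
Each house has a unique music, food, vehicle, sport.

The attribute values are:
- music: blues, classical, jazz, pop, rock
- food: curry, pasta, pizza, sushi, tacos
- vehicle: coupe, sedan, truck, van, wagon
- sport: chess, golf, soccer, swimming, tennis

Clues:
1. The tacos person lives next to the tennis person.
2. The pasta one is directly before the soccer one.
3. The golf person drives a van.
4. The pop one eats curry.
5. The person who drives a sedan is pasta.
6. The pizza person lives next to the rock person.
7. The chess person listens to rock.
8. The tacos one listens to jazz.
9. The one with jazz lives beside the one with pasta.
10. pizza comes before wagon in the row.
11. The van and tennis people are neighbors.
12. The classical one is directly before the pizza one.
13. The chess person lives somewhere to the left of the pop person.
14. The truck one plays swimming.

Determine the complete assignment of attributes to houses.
Solution:

House | Music | Food | Vehicle | Sport
--------------------------------------
  1   | jazz | tacos | van | golf
  2   | classical | pasta | sedan | tennis
  3   | blues | pizza | coupe | soccer
  4   | rock | sushi | wagon | chess
  5   | pop | curry | truck | swimming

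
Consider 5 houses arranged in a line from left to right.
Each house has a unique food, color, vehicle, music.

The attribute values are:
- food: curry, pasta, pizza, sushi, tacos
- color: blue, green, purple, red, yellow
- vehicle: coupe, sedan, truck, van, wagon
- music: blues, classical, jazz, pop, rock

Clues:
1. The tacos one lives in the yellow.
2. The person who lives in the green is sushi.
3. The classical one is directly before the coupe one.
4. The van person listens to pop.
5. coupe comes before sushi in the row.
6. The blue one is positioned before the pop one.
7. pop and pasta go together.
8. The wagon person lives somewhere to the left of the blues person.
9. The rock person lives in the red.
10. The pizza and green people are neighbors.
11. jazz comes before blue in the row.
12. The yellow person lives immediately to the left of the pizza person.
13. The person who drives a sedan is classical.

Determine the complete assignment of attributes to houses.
Solution:

House | Food | Color | Vehicle | Music
--------------------------------------
  1   | tacos | yellow | sedan | classical
  2   | pizza | red | coupe | rock
  3   | sushi | green | wagon | jazz
  4   | curry | blue | truck | blues
  5   | pasta | purple | van | pop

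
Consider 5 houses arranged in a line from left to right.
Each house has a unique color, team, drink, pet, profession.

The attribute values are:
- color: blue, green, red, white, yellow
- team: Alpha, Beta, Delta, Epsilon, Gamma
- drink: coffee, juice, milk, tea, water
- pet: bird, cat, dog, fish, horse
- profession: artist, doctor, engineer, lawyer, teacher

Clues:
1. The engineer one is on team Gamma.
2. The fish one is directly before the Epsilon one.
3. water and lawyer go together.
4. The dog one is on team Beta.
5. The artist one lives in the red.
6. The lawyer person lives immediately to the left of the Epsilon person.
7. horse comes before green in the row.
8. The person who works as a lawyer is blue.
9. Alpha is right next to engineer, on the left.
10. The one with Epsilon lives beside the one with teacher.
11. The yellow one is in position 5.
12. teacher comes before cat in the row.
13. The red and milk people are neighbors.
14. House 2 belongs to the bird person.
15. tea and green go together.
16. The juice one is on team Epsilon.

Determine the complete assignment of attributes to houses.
Solution:

House | Color | Team | Drink | Pet | Profession
-----------------------------------------------
  1   | blue | Delta | water | fish | lawyer
  2   | red | Epsilon | juice | bird | artist
  3   | white | Alpha | milk | horse | teacher
  4   | green | Gamma | tea | cat | engineer
  5   | yellow | Beta | coffee | dog | doctor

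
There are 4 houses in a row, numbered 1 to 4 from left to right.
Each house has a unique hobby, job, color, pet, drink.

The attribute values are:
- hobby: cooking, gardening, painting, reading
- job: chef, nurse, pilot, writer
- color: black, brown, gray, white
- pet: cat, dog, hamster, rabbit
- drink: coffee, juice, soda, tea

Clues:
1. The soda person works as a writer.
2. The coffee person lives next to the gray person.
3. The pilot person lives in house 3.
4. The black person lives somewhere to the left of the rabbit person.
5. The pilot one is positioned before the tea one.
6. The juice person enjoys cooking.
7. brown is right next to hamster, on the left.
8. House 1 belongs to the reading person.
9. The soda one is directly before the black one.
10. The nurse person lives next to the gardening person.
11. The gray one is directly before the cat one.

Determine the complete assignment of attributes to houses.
Solution:

House | Hobby | Job | Color | Pet | Drink
-----------------------------------------
  1   | reading | nurse | brown | dog | coffee
  2   | gardening | writer | gray | hamster | soda
  3   | cooking | pilot | black | cat | juice
  4   | painting | chef | white | rabbit | tea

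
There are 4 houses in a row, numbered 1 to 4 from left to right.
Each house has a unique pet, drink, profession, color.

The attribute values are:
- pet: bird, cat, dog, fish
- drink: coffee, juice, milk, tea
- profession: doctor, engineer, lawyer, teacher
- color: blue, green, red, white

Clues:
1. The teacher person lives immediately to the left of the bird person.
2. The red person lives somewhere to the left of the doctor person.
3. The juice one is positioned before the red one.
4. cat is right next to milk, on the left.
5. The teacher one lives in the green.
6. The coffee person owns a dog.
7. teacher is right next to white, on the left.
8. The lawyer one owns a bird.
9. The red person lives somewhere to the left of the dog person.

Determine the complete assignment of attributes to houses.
Solution:

House | Pet | Drink | Profession | Color
----------------------------------------
  1   | cat | juice | teacher | green
  2   | bird | milk | lawyer | white
  3   | fish | tea | engineer | red
  4   | dog | coffee | doctor | blue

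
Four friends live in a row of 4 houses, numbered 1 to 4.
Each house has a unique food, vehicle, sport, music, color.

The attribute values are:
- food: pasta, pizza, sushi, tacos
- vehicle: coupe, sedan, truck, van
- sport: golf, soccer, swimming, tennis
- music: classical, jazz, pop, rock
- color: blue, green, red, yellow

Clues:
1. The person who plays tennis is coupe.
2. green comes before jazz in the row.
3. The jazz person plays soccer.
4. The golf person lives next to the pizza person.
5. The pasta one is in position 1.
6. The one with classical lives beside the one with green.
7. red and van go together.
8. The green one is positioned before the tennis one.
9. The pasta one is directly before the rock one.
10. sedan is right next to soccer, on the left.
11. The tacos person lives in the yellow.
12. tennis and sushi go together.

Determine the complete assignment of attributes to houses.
Solution:

House | Food | Vehicle | Sport | Music | Color
----------------------------------------------
  1   | pasta | van | golf | classical | red
  2   | pizza | sedan | swimming | rock | green
  3   | tacos | truck | soccer | jazz | yellow
  4   | sushi | coupe | tennis | pop | blue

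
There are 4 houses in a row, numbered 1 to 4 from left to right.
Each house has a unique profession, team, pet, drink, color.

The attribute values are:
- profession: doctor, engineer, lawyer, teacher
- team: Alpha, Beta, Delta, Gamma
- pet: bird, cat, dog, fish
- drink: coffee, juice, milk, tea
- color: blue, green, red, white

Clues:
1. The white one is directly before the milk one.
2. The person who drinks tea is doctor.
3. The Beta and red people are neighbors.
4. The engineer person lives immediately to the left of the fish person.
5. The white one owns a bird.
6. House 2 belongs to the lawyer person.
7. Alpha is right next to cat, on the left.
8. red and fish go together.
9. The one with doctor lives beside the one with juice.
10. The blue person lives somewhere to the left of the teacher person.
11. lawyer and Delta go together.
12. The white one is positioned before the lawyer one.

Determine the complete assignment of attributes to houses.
Solution:

House | Profession | Team | Pet | Drink | Color
-----------------------------------------------
  1   | engineer | Beta | bird | coffee | white
  2   | lawyer | Delta | fish | milk | red
  3   | doctor | Alpha | dog | tea | blue
  4   | teacher | Gamma | cat | juice | green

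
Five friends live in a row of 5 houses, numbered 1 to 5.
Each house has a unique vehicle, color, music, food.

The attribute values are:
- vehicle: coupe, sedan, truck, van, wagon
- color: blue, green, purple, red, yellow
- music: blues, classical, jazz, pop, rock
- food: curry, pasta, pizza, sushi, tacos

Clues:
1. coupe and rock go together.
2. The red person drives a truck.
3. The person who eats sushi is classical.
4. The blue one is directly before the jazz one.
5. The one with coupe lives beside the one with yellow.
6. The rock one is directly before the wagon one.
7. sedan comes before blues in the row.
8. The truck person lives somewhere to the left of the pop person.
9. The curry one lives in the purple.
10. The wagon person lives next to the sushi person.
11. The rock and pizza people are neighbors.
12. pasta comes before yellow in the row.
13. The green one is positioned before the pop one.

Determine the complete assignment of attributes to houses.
Solution:

House | Vehicle | Color | Music | Food
--------------------------------------
  1   | coupe | blue | rock | pasta
  2   | wagon | yellow | jazz | pizza
  3   | sedan | green | classical | sushi
  4   | truck | red | blues | tacos
  5   | van | purple | pop | curry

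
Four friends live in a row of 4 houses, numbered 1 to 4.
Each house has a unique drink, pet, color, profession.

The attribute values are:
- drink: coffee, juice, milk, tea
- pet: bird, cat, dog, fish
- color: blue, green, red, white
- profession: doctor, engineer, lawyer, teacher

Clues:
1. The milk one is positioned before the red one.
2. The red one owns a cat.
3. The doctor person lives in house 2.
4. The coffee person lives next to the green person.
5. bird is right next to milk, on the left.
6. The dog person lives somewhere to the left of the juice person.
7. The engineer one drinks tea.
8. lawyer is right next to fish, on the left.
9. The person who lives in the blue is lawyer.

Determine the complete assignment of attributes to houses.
Solution:

House | Drink | Pet | Color | Profession
----------------------------------------
  1   | coffee | bird | blue | lawyer
  2   | milk | fish | green | doctor
  3   | tea | dog | white | engineer
  4   | juice | cat | red | teacher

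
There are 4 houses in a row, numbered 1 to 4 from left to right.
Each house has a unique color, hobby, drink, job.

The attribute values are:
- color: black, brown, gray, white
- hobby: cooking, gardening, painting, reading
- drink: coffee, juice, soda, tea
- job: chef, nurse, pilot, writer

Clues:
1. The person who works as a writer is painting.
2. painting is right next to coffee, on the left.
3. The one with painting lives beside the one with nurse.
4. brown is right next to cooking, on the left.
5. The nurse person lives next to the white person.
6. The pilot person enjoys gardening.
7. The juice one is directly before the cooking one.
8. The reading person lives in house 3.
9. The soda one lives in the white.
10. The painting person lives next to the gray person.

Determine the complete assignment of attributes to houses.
Solution:

House | Color | Hobby | Drink | Job
-----------------------------------
  1   | brown | painting | juice | writer
  2   | gray | cooking | coffee | nurse
  3   | white | reading | soda | chef
  4   | black | gardening | tea | pilot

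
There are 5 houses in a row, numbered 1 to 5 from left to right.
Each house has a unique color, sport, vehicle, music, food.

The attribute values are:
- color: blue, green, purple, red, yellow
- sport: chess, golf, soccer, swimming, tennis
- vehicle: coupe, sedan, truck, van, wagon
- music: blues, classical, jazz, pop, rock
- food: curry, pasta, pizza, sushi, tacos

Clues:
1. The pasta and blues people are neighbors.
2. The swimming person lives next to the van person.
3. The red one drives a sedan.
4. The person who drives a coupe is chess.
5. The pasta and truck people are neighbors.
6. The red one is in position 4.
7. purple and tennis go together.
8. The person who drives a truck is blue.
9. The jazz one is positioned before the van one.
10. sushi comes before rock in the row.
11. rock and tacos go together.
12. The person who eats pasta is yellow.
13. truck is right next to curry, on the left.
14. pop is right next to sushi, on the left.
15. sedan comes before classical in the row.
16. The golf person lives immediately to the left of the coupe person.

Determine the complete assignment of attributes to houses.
Solution:

House | Color | Sport | Vehicle | Music | Food
----------------------------------------------
  1   | yellow | soccer | wagon | pop | pasta
  2   | blue | golf | truck | blues | sushi
  3   | green | chess | coupe | jazz | curry
  4   | red | swimming | sedan | rock | tacos
  5   | purple | tennis | van | classical | pizza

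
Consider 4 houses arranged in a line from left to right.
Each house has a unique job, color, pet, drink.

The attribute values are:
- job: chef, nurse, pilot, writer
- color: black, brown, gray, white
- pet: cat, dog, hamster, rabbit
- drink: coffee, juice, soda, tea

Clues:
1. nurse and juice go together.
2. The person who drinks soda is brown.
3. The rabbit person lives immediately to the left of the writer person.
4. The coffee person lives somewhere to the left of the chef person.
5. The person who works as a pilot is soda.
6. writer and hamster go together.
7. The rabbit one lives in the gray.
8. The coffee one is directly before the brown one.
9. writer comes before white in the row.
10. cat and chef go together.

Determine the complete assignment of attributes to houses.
Solution:

House | Job | Color | Pet | Drink
---------------------------------
  1   | nurse | gray | rabbit | juice
  2   | writer | black | hamster | coffee
  3   | pilot | brown | dog | soda
  4   | chef | white | cat | tea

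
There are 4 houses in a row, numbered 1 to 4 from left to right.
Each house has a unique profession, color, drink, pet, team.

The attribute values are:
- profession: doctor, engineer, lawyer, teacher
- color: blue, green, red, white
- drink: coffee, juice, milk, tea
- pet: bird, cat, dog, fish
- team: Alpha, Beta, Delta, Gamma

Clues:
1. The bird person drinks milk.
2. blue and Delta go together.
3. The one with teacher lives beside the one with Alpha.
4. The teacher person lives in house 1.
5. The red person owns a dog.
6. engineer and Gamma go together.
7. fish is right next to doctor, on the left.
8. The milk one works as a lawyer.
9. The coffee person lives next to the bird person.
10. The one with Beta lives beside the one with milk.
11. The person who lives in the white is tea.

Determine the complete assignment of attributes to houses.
Solution:

House | Profession | Color | Drink | Pet | Team
-----------------------------------------------
  1   | teacher | red | coffee | dog | Beta
  2   | lawyer | green | milk | bird | Alpha
  3   | engineer | white | tea | fish | Gamma
  4   | doctor | blue | juice | cat | Delta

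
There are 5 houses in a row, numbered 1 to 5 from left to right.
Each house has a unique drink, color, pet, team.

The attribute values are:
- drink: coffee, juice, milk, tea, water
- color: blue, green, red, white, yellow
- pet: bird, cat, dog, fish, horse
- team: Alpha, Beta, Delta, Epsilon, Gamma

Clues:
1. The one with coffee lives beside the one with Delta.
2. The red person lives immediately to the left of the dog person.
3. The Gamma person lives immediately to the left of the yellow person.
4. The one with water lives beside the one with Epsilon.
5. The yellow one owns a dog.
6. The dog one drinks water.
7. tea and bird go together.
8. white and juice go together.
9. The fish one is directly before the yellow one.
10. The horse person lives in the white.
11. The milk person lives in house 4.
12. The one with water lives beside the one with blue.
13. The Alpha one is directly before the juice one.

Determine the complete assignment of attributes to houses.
Solution:

House | Drink | Color | Pet | Team
----------------------------------
  1   | coffee | red | fish | Gamma
  2   | water | yellow | dog | Delta
  3   | tea | blue | bird | Epsilon
  4   | milk | green | cat | Alpha
  5   | juice | white | horse | Beta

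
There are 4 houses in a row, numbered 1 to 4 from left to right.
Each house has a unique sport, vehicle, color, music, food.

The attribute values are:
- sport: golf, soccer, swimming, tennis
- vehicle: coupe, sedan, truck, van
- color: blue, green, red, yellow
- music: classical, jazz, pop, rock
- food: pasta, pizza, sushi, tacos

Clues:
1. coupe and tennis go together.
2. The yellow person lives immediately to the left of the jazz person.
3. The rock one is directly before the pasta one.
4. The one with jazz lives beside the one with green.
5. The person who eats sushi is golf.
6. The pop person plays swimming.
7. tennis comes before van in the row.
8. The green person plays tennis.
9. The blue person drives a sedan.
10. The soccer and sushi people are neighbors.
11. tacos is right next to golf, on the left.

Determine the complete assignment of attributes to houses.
Solution:

House | Sport | Vehicle | Color | Music | Food
----------------------------------------------
  1   | soccer | truck | yellow | classical | tacos
  2   | golf | sedan | blue | jazz | sushi
  3   | tennis | coupe | green | rock | pizza
  4   | swimming | van | red | pop | pasta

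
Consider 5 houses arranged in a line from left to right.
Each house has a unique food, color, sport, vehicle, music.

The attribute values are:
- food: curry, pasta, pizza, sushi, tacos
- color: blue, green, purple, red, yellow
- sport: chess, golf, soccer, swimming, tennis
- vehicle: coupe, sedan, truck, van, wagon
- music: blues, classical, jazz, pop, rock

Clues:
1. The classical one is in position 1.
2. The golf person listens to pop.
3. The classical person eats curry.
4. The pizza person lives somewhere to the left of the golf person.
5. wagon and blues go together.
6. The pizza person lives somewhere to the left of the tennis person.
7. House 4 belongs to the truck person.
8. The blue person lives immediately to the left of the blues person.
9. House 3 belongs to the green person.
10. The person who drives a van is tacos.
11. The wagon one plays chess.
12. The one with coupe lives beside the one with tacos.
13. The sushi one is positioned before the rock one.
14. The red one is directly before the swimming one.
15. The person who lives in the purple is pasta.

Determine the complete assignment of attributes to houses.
Solution:

House | Food | Color | Sport | Vehicle | Music
----------------------------------------------
  1   | curry | red | soccer | coupe | classical
  2   | tacos | blue | swimming | van | jazz
  3   | pizza | green | chess | wagon | blues
  4   | sushi | yellow | golf | truck | pop
  5   | pasta | purple | tennis | sedan | rock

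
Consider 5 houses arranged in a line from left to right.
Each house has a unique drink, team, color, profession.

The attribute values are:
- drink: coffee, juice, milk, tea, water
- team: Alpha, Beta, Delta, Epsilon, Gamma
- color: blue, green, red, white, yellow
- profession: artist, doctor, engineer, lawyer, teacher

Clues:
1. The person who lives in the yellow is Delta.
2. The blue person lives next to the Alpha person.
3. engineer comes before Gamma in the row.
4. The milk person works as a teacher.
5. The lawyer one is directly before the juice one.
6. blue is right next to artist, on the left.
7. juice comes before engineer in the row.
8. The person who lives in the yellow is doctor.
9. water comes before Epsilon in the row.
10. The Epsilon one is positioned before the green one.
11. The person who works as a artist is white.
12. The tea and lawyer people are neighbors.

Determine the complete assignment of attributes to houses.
Solution:

House | Drink | Team | Color | Profession
-----------------------------------------
  1   | tea | Delta | yellow | doctor
  2   | water | Beta | blue | lawyer
  3   | juice | Alpha | white | artist
  4   | coffee | Epsilon | red | engineer
  5   | milk | Gamma | green | teacher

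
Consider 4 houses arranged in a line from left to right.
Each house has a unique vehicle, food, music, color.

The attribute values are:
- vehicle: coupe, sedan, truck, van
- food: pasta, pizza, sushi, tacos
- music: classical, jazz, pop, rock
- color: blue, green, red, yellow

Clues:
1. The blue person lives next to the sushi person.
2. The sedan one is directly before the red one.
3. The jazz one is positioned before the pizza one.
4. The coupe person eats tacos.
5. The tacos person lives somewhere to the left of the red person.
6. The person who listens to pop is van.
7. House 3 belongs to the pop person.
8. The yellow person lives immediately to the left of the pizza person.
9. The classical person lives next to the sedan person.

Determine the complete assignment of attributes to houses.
Solution:

House | Vehicle | Food | Music | Color
--------------------------------------
  1   | coupe | tacos | classical | blue
  2   | sedan | sushi | jazz | yellow
  3   | van | pizza | pop | red
  4   | truck | pasta | rock | green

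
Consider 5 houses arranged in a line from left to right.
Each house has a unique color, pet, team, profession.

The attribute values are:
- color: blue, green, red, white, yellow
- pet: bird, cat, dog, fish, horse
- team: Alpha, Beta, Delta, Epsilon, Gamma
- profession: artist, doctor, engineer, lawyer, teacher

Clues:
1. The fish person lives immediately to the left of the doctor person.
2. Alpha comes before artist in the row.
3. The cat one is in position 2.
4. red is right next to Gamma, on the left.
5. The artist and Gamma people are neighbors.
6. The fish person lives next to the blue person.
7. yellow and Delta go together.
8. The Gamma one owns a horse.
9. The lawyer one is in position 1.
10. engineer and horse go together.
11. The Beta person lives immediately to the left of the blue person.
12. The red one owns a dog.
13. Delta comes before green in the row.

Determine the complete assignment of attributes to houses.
Solution:

House | Color | Pet | Team | Profession
---------------------------------------
  1   | white | fish | Beta | lawyer
  2   | blue | cat | Alpha | doctor
  3   | yellow | bird | Delta | teacher
  4   | red | dog | Epsilon | artist
  5   | green | horse | Gamma | engineer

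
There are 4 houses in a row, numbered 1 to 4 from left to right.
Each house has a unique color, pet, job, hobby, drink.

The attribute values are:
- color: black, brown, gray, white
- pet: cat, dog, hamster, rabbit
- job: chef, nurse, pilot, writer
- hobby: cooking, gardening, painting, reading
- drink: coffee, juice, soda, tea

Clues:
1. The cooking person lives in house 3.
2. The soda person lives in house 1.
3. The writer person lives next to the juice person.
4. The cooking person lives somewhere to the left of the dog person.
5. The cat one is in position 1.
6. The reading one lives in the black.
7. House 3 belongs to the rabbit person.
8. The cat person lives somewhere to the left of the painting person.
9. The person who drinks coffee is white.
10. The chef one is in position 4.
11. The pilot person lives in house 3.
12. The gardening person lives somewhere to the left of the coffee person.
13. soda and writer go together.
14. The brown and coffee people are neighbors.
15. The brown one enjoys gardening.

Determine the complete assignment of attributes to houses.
Solution:

House | Color | Pet | Job | Hobby | Drink
-----------------------------------------
  1   | black | cat | writer | reading | soda
  2   | brown | hamster | nurse | gardening | juice
  3   | white | rabbit | pilot | cooking | coffee
  4   | gray | dog | chef | painting | tea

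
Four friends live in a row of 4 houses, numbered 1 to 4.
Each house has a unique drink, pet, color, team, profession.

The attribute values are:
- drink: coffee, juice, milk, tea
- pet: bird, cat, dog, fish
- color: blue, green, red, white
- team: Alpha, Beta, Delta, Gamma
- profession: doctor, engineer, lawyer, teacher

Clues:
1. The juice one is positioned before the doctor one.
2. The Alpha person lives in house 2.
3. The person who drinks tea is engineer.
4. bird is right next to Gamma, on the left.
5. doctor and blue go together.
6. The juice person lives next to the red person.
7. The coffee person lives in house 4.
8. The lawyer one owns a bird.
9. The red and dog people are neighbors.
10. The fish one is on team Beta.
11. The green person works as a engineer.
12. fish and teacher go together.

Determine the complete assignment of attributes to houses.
Solution:

House | Drink | Pet | Color | Team | Profession
-----------------------------------------------
  1   | juice | fish | white | Beta | teacher
  2   | milk | bird | red | Alpha | lawyer
  3   | tea | dog | green | Gamma | engineer
  4   | coffee | cat | blue | Delta | doctor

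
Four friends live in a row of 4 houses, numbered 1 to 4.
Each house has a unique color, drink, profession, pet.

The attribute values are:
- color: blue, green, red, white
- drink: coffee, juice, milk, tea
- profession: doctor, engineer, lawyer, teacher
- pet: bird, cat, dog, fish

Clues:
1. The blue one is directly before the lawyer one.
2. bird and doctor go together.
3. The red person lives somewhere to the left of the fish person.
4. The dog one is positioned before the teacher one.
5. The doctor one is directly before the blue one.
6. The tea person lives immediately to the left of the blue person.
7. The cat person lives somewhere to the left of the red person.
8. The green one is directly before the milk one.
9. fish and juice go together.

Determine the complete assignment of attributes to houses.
Solution:

House | Color | Drink | Profession | Pet
----------------------------------------
  1   | green | tea | doctor | bird
  2   | blue | milk | engineer | cat
  3   | red | coffee | lawyer | dog
  4   | white | juice | teacher | fish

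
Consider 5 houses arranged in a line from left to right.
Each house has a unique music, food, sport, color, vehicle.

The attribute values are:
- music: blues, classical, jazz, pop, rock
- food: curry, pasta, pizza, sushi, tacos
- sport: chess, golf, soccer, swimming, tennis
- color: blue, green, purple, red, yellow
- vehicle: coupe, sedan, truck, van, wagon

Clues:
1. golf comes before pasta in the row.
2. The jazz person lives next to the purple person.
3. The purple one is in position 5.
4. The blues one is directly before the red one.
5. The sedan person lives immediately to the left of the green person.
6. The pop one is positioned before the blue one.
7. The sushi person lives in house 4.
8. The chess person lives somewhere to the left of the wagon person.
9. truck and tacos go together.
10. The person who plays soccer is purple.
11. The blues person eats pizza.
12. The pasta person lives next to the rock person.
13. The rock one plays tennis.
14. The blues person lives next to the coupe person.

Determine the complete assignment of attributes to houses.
Solution:

House | Music | Food | Sport | Color | Vehicle
----------------------------------------------
  1   | blues | pizza | golf | yellow | van
  2   | pop | pasta | chess | red | coupe
  3   | rock | curry | tennis | blue | sedan
  4   | jazz | sushi | swimming | green | wagon
  5   | classical | tacos | soccer | purple | truck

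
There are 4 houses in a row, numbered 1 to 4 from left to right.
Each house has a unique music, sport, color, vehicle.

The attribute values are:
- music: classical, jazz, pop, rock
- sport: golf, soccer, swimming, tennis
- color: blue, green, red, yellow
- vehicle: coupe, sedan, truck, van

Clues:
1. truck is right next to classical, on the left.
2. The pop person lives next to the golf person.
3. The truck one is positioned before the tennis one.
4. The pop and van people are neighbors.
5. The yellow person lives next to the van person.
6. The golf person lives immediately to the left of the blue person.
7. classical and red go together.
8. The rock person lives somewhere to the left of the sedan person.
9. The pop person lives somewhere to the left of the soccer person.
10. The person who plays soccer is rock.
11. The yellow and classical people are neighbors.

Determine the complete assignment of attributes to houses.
Solution:

House | Music | Sport | Color | Vehicle
---------------------------------------
  1   | pop | swimming | yellow | truck
  2   | classical | golf | red | van
  3   | rock | soccer | blue | coupe
  4   | jazz | tennis | green | sedan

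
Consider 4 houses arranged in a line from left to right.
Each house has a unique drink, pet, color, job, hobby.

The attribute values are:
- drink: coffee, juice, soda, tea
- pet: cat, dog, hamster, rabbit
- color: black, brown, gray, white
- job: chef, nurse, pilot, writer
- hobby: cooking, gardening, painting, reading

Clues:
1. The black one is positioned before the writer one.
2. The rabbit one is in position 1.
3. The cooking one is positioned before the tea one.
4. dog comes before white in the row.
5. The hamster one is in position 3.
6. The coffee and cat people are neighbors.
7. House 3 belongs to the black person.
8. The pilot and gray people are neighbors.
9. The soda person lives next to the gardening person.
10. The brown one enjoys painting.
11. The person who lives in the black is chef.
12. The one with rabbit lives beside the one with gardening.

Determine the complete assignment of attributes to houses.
Solution:

House | Drink | Pet | Color | Job | Hobby
-----------------------------------------
  1   | soda | rabbit | brown | pilot | painting
  2   | juice | dog | gray | nurse | gardening
  3   | coffee | hamster | black | chef | cooking
  4   | tea | cat | white | writer | reading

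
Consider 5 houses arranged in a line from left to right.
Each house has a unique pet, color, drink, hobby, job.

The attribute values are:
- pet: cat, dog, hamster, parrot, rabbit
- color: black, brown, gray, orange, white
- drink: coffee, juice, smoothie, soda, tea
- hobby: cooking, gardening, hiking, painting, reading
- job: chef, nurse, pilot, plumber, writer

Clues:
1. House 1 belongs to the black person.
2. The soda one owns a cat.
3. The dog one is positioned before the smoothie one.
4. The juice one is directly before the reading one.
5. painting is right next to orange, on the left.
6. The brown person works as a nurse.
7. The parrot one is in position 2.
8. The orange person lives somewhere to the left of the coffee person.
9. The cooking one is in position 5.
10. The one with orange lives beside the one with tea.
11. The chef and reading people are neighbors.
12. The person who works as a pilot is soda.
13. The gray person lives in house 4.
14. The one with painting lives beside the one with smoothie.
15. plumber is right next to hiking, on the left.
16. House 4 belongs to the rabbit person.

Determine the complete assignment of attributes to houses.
Solution:

House | Pet | Color | Drink | Hobby | Job
-----------------------------------------
  1   | dog | black | juice | painting | chef
  2   | parrot | orange | smoothie | reading | plumber
  3   | hamster | brown | tea | hiking | nurse
  4   | rabbit | gray | coffee | gardening | writer
  5   | cat | white | soda | cooking | pilot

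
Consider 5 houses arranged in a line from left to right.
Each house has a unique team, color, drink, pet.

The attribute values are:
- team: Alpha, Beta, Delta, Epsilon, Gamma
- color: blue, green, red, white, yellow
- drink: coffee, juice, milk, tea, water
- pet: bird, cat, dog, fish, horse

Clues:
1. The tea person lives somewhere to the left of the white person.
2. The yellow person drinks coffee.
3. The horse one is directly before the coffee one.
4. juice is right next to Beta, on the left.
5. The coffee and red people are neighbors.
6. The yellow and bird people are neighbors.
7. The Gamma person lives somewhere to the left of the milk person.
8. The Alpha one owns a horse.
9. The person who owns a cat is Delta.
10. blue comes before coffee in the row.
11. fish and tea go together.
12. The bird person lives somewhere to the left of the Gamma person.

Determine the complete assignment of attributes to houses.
Solution:

House | Team | Color | Drink | Pet
----------------------------------
  1   | Alpha | blue | juice | horse
  2   | Beta | yellow | coffee | dog
  3   | Epsilon | red | water | bird
  4   | Gamma | green | tea | fish
  5   | Delta | white | milk | cat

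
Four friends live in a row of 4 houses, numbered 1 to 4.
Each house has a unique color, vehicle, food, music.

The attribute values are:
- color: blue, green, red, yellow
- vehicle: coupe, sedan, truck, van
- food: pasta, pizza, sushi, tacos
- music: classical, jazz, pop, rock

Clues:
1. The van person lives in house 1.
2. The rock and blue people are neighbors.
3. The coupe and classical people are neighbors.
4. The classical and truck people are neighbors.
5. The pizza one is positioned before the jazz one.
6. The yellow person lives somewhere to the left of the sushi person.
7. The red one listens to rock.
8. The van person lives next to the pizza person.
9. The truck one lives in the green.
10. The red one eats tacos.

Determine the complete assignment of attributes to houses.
Solution:

House | Color | Vehicle | Food | Music
--------------------------------------
  1   | red | van | tacos | rock
  2   | blue | coupe | pizza | pop
  3   | yellow | sedan | pasta | classical
  4   | green | truck | sushi | jazz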